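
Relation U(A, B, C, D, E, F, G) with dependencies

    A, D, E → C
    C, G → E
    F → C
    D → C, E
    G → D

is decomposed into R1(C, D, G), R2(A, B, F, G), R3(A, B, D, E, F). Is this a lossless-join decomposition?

Yes

Chase test. Columns are A, B, C, D, E, F, G; row i has aⱼ where attribute j ∈ Ri, else bᵢⱼ.
Initial tableau (one row per fragment):
  row 1: b11 b12 a3 a4 b15 b16 a7
  row 2: a1 a2 b23 b24 b25 a6 a7
  row 3: a1 a2 b33 a4 a5 a6 b37
Rows 2 and 3 agree on F; apply F→C and equate their C entries.
Rows 1 and 3 agree on D; apply D→C, E and equate their C, E entries.
Rows 1 and 2 agree on G; apply G→D and equate their D entries.
Rows 1 and 2 agree on C, G; apply C, G→E and equate their E entries.
Row 2 is now all distinguished symbols — the join is lossless.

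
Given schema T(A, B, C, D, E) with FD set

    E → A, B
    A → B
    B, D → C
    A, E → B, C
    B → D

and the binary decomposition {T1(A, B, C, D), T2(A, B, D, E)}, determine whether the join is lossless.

Common attributes: T1 ∩ T2 = {A, B, D}.
Closure of {A, B, D}: B, D → C applies, adding C. So (A, B, D)⁺ = {A, B, C, D}.
This closure contains every attribute of T1, so T1 ∩ T2 → T1. The join is lossless.

Yes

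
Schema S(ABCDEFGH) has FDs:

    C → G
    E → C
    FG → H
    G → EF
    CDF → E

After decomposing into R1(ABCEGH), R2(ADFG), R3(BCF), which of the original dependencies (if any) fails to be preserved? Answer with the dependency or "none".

C → G lies within R1.
E → C lies within R1.
FG → H: restricted closure across fragments reaches H.
G → EF: restricted closure across fragments reaches EF.
CDF → E: restricted closure across fragments reaches E.
Every dependency is enforceable on the fragments, so the decomposition is dependency-preserving.

none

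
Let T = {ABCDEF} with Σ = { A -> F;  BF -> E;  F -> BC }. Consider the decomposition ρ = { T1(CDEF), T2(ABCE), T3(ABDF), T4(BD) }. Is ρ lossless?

Chase test. Columns are ABCDEF; row i has aⱼ where attribute j ∈ Ti, else bᵢⱼ.
Initial tableau (one row per fragment):
  row 1: b11 b12 a3 a4 a5 a6
  row 2: a1 a2 a3 b24 a5 b26
  row 3: a1 a2 b33 a4 b35 a6
  row 4: b41 a2 b43 a4 b45 b46
Rows 2 and 3 agree on A; apply A→F and equate their F entries.
Rows 2 and 3 agree on BF; apply BF→E and equate their E entries.
Rows 1 and 2 agree on F; apply F→BC and equate their BC entries.
Rows 1 and 3 agree on F; apply F→BC and equate their BC entries.
Row 3 is now all distinguished symbols — the join is lossless.

Yes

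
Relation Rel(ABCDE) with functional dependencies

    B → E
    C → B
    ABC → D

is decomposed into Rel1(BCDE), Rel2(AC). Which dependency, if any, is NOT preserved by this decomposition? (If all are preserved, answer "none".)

ABC → D

Check ABC → D: no single fragment contains all of {ABCD}, and the restricted closure of {ABC} across the fragments never reaches {D}.
B → E is preserved.
C → B is preserved.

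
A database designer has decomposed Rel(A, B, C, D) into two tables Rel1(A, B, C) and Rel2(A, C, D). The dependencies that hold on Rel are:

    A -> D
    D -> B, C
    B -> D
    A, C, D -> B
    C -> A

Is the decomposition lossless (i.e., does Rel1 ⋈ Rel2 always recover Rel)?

Yes

Common attributes: Rel1 ∩ Rel2 = {A, C}.
Closure of {A, C}: A → D applies, adding D; D → B, C applies, adding B. So (A, C)⁺ = {A, B, C, D}.
This closure contains every attribute of Rel1, so Rel1 ∩ Rel2 → Rel1. The join is lossless.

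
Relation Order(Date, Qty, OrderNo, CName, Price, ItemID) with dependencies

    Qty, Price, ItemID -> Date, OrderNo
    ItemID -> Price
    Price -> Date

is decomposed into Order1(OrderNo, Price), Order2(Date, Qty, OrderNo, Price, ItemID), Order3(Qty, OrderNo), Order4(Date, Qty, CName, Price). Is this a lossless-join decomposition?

Chase test. Columns are Date, Qty, OrderNo, CName, Price, ItemID; row i has aⱼ where attribute j ∈ Orderi, else bᵢⱼ.
Initial tableau (one row per fragment):
  row 1: b11 b12 a3 b14 a5 b16
  row 2: a1 a2 a3 b24 a5 a6
  row 3: b31 a2 a3 b34 b35 b36
  row 4: a1 a2 b43 a4 a5 b46
Rows 1 and 2 agree on Price; apply Price→Date and equate their Date entries.
No row becomes fully distinguished — the join is lossy.

No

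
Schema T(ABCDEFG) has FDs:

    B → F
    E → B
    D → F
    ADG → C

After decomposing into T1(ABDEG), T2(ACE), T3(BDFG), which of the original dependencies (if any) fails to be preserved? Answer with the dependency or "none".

Check ADG → C: no single fragment contains all of {ACDG}, and the restricted closure of {ADG} across the fragments never reaches {C}.
B → F is preserved.
E → B is preserved.
D → F is preserved.

ADG → C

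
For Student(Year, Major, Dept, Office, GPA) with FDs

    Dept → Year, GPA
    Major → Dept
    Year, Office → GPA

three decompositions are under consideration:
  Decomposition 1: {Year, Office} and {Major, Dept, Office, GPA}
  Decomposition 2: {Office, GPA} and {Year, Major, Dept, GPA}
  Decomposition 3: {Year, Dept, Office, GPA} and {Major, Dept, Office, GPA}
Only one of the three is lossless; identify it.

Decomposition 3

Decomposition 1: common = {Office}, closure = {Office} → lossy.
Decomposition 2: common = {GPA}, closure = {GPA} → lossy.
Decomposition 3: common = {Dept, Office, GPA}, closure = {Year, Dept, Office, GPA} → lossless.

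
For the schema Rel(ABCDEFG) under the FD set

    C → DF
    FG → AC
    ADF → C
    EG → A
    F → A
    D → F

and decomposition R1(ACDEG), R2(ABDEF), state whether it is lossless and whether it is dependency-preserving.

lossy and not dependency-preserving

Lossless test: (ADE)⁺ = {ACDEF}, which is a superkey of neither fragment — lossy.
Dependency preservation: the restricted closure of {FG} across the fragments never reaches {AC}, so FG → AC cannot be enforced without a join — not preserved.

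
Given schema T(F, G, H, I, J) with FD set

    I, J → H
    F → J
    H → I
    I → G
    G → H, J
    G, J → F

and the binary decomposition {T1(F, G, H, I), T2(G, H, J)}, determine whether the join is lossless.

Common attributes: T1 ∩ T2 = {G, H}.
Closure of {G, H}: H → I applies, adding I; G → H, J applies, adding J; G, J → F applies, adding F. So (G, H)⁺ = {F, G, H, I, J}.
This closure contains every attribute of T1, so T1 ∩ T2 → T1. The join is lossless.

Yes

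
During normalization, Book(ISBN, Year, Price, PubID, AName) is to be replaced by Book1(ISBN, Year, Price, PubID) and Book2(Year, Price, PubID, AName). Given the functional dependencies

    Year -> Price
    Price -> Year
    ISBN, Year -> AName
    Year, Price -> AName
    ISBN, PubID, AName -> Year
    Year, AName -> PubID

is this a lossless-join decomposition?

Yes

Common attributes: Book1 ∩ Book2 = {Year, Price, PubID}.
Closure of {Year, Price, PubID}: Year, Price → AName applies, adding AName. So (Year, Price, PubID)⁺ = {Year, Price, PubID, AName}.
This closure contains every attribute of Book2, so Book1 ∩ Book2 → Book2. The join is lossless.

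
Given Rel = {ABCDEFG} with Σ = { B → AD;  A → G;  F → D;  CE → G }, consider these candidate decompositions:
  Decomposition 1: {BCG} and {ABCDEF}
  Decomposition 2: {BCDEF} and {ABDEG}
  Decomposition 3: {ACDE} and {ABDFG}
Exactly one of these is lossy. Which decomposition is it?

Decomposition 1: common = {BC}, closure = {ABCDG} → lossless.
Decomposition 2: common = {BDE}, closure = {ABDEG} → lossless.
Decomposition 3: common = {AD}, closure = {ADG} → lossy.

Decomposition 3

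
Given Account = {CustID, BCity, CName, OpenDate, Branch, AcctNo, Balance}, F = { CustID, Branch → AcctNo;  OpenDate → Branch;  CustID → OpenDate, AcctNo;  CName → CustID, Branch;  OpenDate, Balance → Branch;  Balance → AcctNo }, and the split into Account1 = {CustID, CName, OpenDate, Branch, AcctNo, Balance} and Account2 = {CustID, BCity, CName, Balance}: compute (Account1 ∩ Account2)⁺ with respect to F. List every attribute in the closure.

Account1 ∩ Account2 = {CustID, CName, Balance}.
CustID → OpenDate, AcctNo applies, adding OpenDate, AcctNo
CName → CustID, Branch applies, adding Branch
Closure: {CustID, CName, OpenDate, Branch, AcctNo, Balance}.

CustID, CName, OpenDate, Branch, AcctNo, Balance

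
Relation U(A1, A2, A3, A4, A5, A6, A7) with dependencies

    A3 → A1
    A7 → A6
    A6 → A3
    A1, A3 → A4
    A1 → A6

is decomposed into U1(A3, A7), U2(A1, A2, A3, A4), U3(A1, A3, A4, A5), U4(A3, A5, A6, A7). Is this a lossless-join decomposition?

No

Chase test. Columns are A1, A2, A3, A4, A5, A6, A7; row i has aⱼ where attribute j ∈ Ui, else bᵢⱼ.
Initial tableau (one row per fragment):
  row 1: b11 b12 a3 b14 b15 b16 a7
  row 2: a1 a2 a3 a4 b25 b26 b27
  row 3: a1 b32 a3 a4 a5 b36 b37
  row 4: b41 b42 a3 b44 a5 a6 a7
Rows 1 and 2 agree on A3; apply A3→A1 and equate their A1 entries.
Rows 1 and 4 agree on A3; apply A3→A1 and equate their A1 entries.
Rows 1 and 4 agree on A7; apply A7→A6 and equate their A6 entries.
Rows 1 and 2 agree on A1, A3; apply A1, A3→A4 and equate their A4 entries.
Rows 1 and 4 agree on A1, A3; apply A1, A3→A4 and equate their A4 entries.
Rows 1 and 2 agree on A1; apply A1→A6 and equate their A6 entries.
Rows 1 and 3 agree on A1; apply A1→A6 and equate their A6 entries.
No row becomes fully distinguished — the join is lossy.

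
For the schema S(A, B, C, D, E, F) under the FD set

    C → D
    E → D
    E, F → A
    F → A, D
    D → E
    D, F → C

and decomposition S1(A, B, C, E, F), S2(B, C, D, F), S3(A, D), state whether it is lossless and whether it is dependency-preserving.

Lossless test (chase): Rows 1 and 2 agree on C; apply C→D and equate their D entries. Rows 1 and 2 agree on F; apply F→A, D and equate their A, D entries. Rows 1 and 2 agree on D; apply D→E and equate their E entries. Rows 1 and 3 agree on D; apply D→E and equate their E entries. Row 1 is now all distinguished symbols — the join is lossless.
Dependency preservation: the restricted closure of {E} across the fragments never reaches {D}, so E → D cannot be enforced without a join — not preserved.

lossless but not dependency-preserving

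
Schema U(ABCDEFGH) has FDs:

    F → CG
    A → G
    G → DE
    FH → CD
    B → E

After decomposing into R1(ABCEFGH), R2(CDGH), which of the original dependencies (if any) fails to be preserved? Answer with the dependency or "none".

none

F → CG lies within R1.
A → G lies within R1.
G → DE: restricted closure across fragments reaches DE.
FH → CD: restricted closure across fragments reaches CD.
B → E lies within R1.
Every dependency is enforceable on the fragments, so the decomposition is dependency-preserving.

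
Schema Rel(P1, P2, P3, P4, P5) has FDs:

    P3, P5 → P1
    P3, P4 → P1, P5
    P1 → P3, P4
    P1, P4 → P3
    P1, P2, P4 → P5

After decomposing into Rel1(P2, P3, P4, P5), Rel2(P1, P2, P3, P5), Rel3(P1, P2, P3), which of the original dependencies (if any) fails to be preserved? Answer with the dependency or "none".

P3, P5 → P1 lies within Rel2.
P3, P4 → P1, P5: restricted closure across fragments reaches P1, P5.
P1 → P3, P4: restricted closure across fragments reaches P3, P4.
P1, P4 → P3: restricted closure across fragments reaches P3.
P1, P2, P4 → P5: restricted closure across fragments reaches P5.
Every dependency is enforceable on the fragments, so the decomposition is dependency-preserving.

none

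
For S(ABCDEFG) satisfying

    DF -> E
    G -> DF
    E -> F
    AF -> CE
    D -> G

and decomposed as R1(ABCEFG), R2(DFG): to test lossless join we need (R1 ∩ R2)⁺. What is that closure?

DEFG

R1 ∩ R2 = {FG}.
G → DF applies, adding D
DF → E applies, adding E
Closure: {DEFG}.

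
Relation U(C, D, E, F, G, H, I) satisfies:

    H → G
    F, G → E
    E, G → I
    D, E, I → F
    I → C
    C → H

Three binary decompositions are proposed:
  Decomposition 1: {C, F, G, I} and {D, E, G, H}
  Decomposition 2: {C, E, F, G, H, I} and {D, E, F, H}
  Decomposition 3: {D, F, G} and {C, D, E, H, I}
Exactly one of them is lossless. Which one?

Decomposition 2

Decomposition 1: common = {G}, closure = {G} → lossy.
Decomposition 2: common = {E, F, H}, closure = {C, E, F, G, H, I} → lossless.
Decomposition 3: common = {D}, closure = {D} → lossy.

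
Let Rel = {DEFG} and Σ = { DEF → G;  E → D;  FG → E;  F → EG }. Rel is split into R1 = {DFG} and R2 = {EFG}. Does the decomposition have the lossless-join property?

Common attributes: R1 ∩ R2 = {FG}.
Closure of {FG}: FG → E applies, adding E; E → D applies, adding D. So (FG)⁺ = {DEFG}.
This closure contains every attribute of R1, so R1 ∩ R2 → R1. The join is lossless.

Yes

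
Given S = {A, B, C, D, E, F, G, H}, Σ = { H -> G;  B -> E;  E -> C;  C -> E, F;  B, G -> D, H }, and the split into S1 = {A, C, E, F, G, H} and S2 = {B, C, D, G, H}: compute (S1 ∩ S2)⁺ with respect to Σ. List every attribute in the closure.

S1 ∩ S2 = {C, G, H}.
C → E, F applies, adding E, F
Closure: {C, E, F, G, H}.

C, E, F, G, H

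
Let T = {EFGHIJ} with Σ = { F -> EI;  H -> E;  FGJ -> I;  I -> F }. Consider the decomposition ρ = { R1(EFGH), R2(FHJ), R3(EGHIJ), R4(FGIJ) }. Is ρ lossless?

Yes

Chase test. Columns are EFGHIJ; row i has aⱼ where attribute j ∈ Ri, else bᵢⱼ.
Initial tableau (one row per fragment):
  row 1: a1 a2 a3 a4 b15 b16
  row 2: b21 a2 b23 a4 b25 a6
  row 3: a1 b32 a3 a4 a5 a6
  row 4: b41 a2 a3 b44 a5 a6
Rows 1 and 2 agree on F; apply F→EI and equate their EI entries.
Rows 1 and 4 agree on F; apply F→EI and equate their EI entries.
Rows 1 and 3 agree on I; apply I→F and equate their F entries.
Row 3 is now all distinguished symbols — the join is lossless.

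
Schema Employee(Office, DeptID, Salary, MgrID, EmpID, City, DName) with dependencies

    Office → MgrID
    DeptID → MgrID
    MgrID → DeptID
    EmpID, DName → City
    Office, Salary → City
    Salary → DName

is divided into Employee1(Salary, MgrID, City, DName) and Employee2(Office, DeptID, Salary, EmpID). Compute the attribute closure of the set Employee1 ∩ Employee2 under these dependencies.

Salary, DName

Employee1 ∩ Employee2 = {Salary}.
Salary → DName applies, adding DName
Closure: {Salary, DName}.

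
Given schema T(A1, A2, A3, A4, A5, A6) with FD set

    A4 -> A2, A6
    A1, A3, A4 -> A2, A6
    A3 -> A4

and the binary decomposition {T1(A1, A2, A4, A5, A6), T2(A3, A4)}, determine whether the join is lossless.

No

Common attributes: T1 ∩ T2 = {A4}.
Closure of {A4}: A4 → A2, A6 applies, adding A2, A6. So (A4)⁺ = {A2, A4, A6}.
The closure contains neither all of T1 = {A1, A2, A4, A5, A6} nor all of T2 = {A3, A4}, so the common attributes are not a superkey of either fragment. The join is lossy.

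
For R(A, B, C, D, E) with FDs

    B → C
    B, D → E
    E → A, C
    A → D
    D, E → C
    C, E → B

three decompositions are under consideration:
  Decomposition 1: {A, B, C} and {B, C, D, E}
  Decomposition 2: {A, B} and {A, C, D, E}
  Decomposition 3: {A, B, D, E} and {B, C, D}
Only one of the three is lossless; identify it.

Decomposition 3

Decomposition 1: common = {B, C}, closure = {B, C} → lossy.
Decomposition 2: common = {A}, closure = {A, D} → lossy.
Decomposition 3: common = {B, D}, closure = {A, B, C, D, E} → lossless.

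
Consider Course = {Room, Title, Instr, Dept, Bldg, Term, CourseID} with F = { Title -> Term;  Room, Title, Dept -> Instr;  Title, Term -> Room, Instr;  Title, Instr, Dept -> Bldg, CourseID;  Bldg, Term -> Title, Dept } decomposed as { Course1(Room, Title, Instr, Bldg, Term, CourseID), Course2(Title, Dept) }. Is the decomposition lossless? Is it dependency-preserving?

Lossless test: (Title)⁺ = {Room, Title, Instr, Term}, which is a superkey of neither fragment — lossy.
Dependency preservation: the restricted closure of {Title, Instr, Dept} across the fragments never reaches {Bldg, CourseID}, so Title, Instr, Dept → Bldg, CourseID cannot be enforced without a join — not preserved.

lossy and not dependency-preserving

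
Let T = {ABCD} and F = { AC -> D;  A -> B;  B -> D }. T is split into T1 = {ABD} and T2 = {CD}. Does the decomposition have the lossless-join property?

Common attributes: T1 ∩ T2 = {D}.
No dependency enlarges {D}, so (D)⁺ = {D}.
The closure contains neither all of T1 = {ABD} nor all of T2 = {CD}, so the common attributes are not a superkey of either fragment. The join is lossy.

No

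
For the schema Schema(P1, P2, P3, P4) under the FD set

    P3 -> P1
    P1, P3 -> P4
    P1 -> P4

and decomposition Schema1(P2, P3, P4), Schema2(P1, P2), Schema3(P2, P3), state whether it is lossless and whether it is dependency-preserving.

Lossless test (chase): Rows 1 and 3 agree on P3; apply P3→P1 and equate their P1 entries. Rows 1 and 3 agree on P1, P3; apply P1, P3→P4 and equate their P4 entries. No row becomes fully distinguished — the join is lossy.
Dependency preservation: the restricted closure of {P3} across the fragments never reaches {P1}, so P3 → P1 cannot be enforced without a join — not preserved.

lossy and not dependency-preserving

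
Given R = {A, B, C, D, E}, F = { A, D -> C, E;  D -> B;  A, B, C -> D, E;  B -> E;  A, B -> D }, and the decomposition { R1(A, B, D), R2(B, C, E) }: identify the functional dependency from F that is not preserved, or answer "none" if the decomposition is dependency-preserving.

A, D -> C, E

Check A, D → C, E: no single fragment contains all of {A, C, D, E}, and the restricted closure of {A, D} across the fragments never reaches {C, E}.
D → B is preserved.
A, B, C → D, E is preserved.
B → E is preserved.
A, B → D is preserved.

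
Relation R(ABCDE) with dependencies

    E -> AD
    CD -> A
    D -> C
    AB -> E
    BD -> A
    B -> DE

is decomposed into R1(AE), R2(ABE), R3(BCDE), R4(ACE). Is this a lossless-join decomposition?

Chase test. Columns are ABCDE; row i has aⱼ where attribute j ∈ Ri, else bᵢⱼ.
Initial tableau (one row per fragment):
  row 1: a1 b12 b13 b14 a5
  row 2: a1 a2 b23 b24 a5
  row 3: b31 a2 a3 a4 a5
  row 4: a1 b42 a3 b44 a5
Rows 1 and 2 agree on E; apply E→AD and equate their AD entries.
Rows 1 and 3 agree on E; apply E→AD and equate their AD entries.
Rows 1 and 4 agree on E; apply E→AD and equate their AD entries.
Rows 1 and 2 agree on D; apply D→C and equate their C entries.
Rows 1 and 3 agree on D; apply D→C and equate their C entries.
Row 2 is now all distinguished symbols — the join is lossless.

Yes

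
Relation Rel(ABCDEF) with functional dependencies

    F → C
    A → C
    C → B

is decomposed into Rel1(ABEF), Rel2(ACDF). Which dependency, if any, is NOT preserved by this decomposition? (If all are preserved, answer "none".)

Check C → B: no single fragment contains all of {BC}, and the restricted closure of {C} across the fragments never reaches {B}.
F → C is preserved.
A → C is preserved.

C → B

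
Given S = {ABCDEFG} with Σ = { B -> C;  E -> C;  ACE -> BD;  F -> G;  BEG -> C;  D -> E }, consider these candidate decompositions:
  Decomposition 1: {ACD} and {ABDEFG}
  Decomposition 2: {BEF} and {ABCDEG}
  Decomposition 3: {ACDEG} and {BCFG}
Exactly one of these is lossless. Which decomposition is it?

Decomposition 1: common = {AD}, closure = {ABCDE} → lossless.
Decomposition 2: common = {BE}, closure = {BCE} → lossy.
Decomposition 3: common = {CG}, closure = {CG} → lossy.

Decomposition 1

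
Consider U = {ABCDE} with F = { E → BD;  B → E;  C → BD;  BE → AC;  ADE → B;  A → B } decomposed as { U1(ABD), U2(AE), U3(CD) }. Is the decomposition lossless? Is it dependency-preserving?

Lossless test (chase): Rows 1 and 2 agree on A; apply A→B and equate their B entries. Rows 1 and 2 agree on B; apply B→E and equate their E entries. Rows 1 and 2 agree on BE; apply BE→AC and equate their AC entries. Rows 1 and 2 agree on E; apply E→BD and equate their BD entries. No row becomes fully distinguished — the join is lossy.
Dependency preservation: the restricted closure of {C} across the fragments never reaches {BD}, so C → BD cannot be enforced without a join — not preserved.

lossy and not dependency-preserving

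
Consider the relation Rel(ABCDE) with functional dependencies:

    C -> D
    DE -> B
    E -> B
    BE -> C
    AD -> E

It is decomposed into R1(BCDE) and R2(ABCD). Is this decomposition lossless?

Common attributes: R1 ∩ R2 = {BCD}.
No dependency enlarges {BCD}, so (BCD)⁺ = {BCD}.
The closure contains neither all of R1 = {BCDE} nor all of R2 = {ABCD}, so the common attributes are not a superkey of either fragment. The join is lossy.

No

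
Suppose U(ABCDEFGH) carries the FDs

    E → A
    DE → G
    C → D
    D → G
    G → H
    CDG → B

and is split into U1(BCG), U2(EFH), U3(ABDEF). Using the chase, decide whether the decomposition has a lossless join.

Chase test. Columns are ABCDEFGH; row i has aⱼ where attribute j ∈ Ui, else bᵢⱼ.
Initial tableau (one row per fragment):
  row 1: b11 a2 a3 b14 b15 b16 a7 b18
  row 2: b21 b22 b23 b24 a5 a6 b27 a8
  row 3: a1 a2 b33 a4 a5 a6 b37 b38
Rows 2 and 3 agree on E; apply E→A and equate their A entries.
No row becomes fully distinguished — the join is lossy.

No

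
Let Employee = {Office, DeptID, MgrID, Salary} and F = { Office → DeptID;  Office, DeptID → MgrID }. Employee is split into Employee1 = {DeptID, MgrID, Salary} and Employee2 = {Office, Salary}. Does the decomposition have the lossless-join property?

Common attributes: Employee1 ∩ Employee2 = {Salary}.
No dependency enlarges {Salary}, so (Salary)⁺ = {Salary}.
The closure contains neither all of Employee1 = {DeptID, MgrID, Salary} nor all of Employee2 = {Office, Salary}, so the common attributes are not a superkey of either fragment. The join is lossy.

No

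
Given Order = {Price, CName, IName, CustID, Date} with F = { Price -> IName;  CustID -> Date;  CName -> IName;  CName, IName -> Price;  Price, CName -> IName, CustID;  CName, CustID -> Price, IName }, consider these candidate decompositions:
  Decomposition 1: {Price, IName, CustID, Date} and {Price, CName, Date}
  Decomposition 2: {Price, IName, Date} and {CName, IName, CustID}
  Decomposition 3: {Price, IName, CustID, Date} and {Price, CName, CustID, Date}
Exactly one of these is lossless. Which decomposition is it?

Decomposition 3

Decomposition 1: common = {Price, Date}, closure = {Price, IName, Date} → lossy.
Decomposition 2: common = {IName}, closure = {IName} → lossy.
Decomposition 3: common = {Price, CustID, Date}, closure = {Price, IName, CustID, Date} → lossless.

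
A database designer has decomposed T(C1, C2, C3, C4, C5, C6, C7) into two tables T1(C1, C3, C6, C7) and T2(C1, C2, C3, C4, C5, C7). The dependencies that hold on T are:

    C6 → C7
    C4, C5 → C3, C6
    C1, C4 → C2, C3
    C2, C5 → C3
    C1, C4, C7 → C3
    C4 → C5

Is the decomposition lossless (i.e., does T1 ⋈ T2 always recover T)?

No

Common attributes: T1 ∩ T2 = {C1, C3, C7}.
No dependency enlarges {C1, C3, C7}, so (C1, C3, C7)⁺ = {C1, C3, C7}.
The closure contains neither all of T1 = {C1, C3, C6, C7} nor all of T2 = {C1, C2, C3, C4, C5, C7}, so the common attributes are not a superkey of either fragment. The join is lossy.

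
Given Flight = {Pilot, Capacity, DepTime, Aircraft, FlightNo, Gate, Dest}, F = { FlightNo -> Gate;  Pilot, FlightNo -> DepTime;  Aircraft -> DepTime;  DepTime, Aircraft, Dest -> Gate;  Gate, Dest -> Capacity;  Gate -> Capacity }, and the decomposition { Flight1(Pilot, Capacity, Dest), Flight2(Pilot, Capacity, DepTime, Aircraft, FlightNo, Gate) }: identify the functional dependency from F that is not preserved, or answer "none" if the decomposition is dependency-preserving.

DepTime, Aircraft, Dest -> Gate

Check DepTime, Aircraft, Dest → Gate: no single fragment contains all of {DepTime, Aircraft, Gate, Dest}, and the restricted closure of {DepTime, Aircraft, Dest} across the fragments never reaches {Gate}.
FlightNo → Gate is preserved.
Pilot, FlightNo → DepTime is preserved.
Aircraft → DepTime is preserved.
Gate, Dest → Capacity is preserved.
Gate → Capacity is preserved.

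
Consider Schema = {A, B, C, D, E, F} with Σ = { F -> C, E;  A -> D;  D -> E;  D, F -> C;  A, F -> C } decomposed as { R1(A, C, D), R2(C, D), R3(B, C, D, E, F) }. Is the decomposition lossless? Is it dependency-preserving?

Lossless test (chase): Rows 1 and 2 agree on D; apply D→E and equate their E entries. Rows 1 and 3 agree on D; apply D→E and equate their E entries. No row becomes fully distinguished — the join is lossy.
Dependency preservation: A, F → C is not contained in any single fragment, but the restricted closure of its left-hand side across the fragments still reaches the right-hand side; the remaining FDs each lie inside some fragment. All dependencies are preserved.

lossy but dependency-preserving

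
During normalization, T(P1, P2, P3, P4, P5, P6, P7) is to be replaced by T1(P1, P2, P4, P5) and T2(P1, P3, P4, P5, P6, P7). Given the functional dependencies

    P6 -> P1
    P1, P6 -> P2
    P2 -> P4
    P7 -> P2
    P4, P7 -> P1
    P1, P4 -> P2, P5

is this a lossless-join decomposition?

Yes

Common attributes: T1 ∩ T2 = {P1, P4, P5}.
Closure of {P1, P4, P5}: P1, P4 → P2, P5 applies, adding P2. So (P1, P4, P5)⁺ = {P1, P2, P4, P5}.
This closure contains every attribute of T1, so T1 ∩ T2 → T1. The join is lossless.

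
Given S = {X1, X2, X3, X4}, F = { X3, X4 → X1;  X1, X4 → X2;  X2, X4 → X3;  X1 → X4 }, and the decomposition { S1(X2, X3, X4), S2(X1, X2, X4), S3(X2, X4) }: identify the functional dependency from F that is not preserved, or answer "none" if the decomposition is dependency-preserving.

none

X3, X4 → X1: restricted closure across fragments reaches X1.
X1, X4 → X2 lies within S2.
X2, X4 → X3 lies within S1.
X1 → X4 lies within S2.
Every dependency is enforceable on the fragments, so the decomposition is dependency-preserving.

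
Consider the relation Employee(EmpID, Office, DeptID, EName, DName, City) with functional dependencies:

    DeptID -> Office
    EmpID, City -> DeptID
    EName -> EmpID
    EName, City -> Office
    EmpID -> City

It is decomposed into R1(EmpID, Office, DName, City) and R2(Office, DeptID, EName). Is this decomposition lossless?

No

Common attributes: R1 ∩ R2 = {Office}.
No dependency enlarges {Office}, so (Office)⁺ = {Office}.
The closure contains neither all of R1 = {EmpID, Office, DName, City} nor all of R2 = {Office, DeptID, EName}, so the common attributes are not a superkey of either fragment. The join is lossy.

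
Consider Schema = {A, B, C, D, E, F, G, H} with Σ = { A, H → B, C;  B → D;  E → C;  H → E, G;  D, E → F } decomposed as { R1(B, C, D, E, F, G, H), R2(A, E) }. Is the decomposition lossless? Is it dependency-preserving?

Lossless test: (E)⁺ = {C, E}, which is a superkey of neither fragment — lossy.
Dependency preservation: the restricted closure of {A, H} across the fragments never reaches {B, C}, so A, H → B, C cannot be enforced without a join — not preserved.

lossy and not dependency-preserving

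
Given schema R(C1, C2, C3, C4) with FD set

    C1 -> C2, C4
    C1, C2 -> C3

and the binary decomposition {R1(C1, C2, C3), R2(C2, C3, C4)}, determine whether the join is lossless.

No

Common attributes: R1 ∩ R2 = {C2, C3}.
No dependency enlarges {C2, C3}, so (C2, C3)⁺ = {C2, C3}.
The closure contains neither all of R1 = {C1, C2, C3} nor all of R2 = {C2, C3, C4}, so the common attributes are not a superkey of either fragment. The join is lossy.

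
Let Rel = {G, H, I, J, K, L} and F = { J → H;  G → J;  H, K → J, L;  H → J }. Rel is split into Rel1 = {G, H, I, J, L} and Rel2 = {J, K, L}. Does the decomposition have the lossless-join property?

No

Common attributes: Rel1 ∩ Rel2 = {J, L}.
Closure of {J, L}: J → H applies, adding H. So (J, L)⁺ = {H, J, L}.
The closure contains neither all of Rel1 = {G, H, I, J, L} nor all of Rel2 = {J, K, L}, so the common attributes are not a superkey of either fragment. The join is lossy.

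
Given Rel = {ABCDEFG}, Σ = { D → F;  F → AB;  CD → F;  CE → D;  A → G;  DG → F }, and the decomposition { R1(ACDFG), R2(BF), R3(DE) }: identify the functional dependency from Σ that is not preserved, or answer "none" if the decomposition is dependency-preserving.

CE → D

Check CE → D: no single fragment contains all of {CDE}, and the restricted closure of {CE} across the fragments never reaches {D}.
D → F is preserved.
F → AB is preserved.
CD → F is preserved.
A → G is preserved.
DG → F is preserved.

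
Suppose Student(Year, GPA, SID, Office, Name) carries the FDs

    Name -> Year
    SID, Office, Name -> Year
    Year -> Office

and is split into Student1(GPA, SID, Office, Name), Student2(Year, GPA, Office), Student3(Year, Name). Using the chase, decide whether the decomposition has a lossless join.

Chase test. Columns are Year, GPA, SID, Office, Name; row i has aⱼ where attribute j ∈ Studenti, else bᵢⱼ.
Initial tableau (one row per fragment):
  row 1: b11 a2 a3 a4 a5
  row 2: a1 a2 b23 a4 b25
  row 3: a1 b32 b33 b34 a5
Rows 1 and 3 agree on Name; apply Name→Year and equate their Year entries.
Rows 1 and 3 agree on Year; apply Year→Office and equate their Office entries.
Row 1 is now all distinguished symbols — the join is lossless.

Yes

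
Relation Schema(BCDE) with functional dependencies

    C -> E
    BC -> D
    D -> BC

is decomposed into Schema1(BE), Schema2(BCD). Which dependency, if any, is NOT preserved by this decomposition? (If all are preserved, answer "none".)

Check C → E: no single fragment contains all of {CE}, and the restricted closure of {C} across the fragments never reaches {E}.
BC → D is preserved.
D → BC is preserved.

C -> E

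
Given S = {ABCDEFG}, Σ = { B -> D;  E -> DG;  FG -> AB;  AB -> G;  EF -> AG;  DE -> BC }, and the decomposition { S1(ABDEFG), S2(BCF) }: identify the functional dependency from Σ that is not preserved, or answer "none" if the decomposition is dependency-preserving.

DE -> BC

Check DE → BC: no single fragment contains all of {BCDE}, and the restricted closure of {DE} across the fragments never reaches {BC}.
B → D is preserved.
E → DG is preserved.
FG → AB is preserved.
AB → G is preserved.
EF → AG is preserved.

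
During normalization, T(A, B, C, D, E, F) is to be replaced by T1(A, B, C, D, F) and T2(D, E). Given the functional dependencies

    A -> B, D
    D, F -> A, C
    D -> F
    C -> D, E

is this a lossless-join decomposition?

Common attributes: T1 ∩ T2 = {D}.
Closure of {D}: D → F applies, adding F; D, F → A, C applies, adding A, C; C → D, E applies, adding E; A → B, D applies, adding B. So (D)⁺ = {A, B, C, D, E, F}.
This closure contains every attribute of T1, so T1 ∩ T2 → T1. The join is lossless.

Yes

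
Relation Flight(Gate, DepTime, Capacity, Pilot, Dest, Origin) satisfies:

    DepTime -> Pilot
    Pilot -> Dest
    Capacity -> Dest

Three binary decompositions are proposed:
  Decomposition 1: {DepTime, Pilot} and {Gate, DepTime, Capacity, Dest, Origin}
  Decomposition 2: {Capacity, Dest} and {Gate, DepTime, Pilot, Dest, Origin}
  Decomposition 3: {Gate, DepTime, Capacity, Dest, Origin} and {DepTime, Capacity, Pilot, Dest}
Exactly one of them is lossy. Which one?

Decomposition 2

Decomposition 1: common = {DepTime}, closure = {DepTime, Pilot, Dest} → lossless.
Decomposition 2: common = {Dest}, closure = {Dest} → lossy.
Decomposition 3: common = {DepTime, Capacity, Dest}, closure = {DepTime, Capacity, Pilot, Dest} → lossless.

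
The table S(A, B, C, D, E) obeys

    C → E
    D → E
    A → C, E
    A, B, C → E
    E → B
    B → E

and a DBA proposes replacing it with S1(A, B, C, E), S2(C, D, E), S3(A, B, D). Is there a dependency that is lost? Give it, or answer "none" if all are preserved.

none

C → E lies within S1.
D → E lies within S2.
A → C, E lies within S1.
A, B, C → E lies within S1.
E → B lies within S1.
B → E lies within S1.
Every dependency is enforceable on the fragments, so the decomposition is dependency-preserving.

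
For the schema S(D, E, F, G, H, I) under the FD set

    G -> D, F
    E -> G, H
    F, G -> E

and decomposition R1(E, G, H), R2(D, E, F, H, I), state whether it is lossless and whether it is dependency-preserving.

Lossless test: (E, H)⁺ = {D, E, F, G, H}, which contains all of one fragment — lossless.
Dependency preservation: G → D, F; F, G → E are not contained in any single fragment, but the restricted closure of each left-hand side across the fragments still reaches the right-hand side; the remaining FDs each lie inside some fragment. All dependencies are preserved.

lossless and dependency-preserving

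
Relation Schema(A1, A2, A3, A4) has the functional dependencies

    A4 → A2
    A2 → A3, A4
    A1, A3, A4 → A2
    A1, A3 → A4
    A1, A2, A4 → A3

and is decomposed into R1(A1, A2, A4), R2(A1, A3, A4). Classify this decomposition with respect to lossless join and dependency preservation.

Lossless test: (A1, A4)⁺ = {A1, A2, A3, A4}, which contains all of one fragment — lossless.
Dependency preservation: A2 → A3, A4; A1, A3, A4 → A2; A1, A2, A4 → A3 are not contained in any single fragment, but the restricted closure of each left-hand side across the fragments still reaches the right-hand side; the remaining FDs each lie inside some fragment. All dependencies are preserved.

lossless and dependency-preserving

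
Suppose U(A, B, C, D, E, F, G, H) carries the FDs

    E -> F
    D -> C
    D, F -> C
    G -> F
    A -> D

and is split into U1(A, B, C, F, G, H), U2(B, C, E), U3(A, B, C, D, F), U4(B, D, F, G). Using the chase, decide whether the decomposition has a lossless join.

No

Chase test. Columns are A, B, C, D, E, F, G, H; row i has aⱼ where attribute j ∈ Ui, else bᵢⱼ.
Initial tableau (one row per fragment):
  row 1: a1 a2 a3 b14 b15 a6 a7 a8
  row 2: b21 a2 a3 b24 a5 b26 b27 b28
  row 3: a1 a2 a3 a4 b35 a6 b37 b38
  row 4: b41 a2 b43 a4 b45 a6 a7 b48
Rows 3 and 4 agree on D; apply D→C and equate their C entries.
Rows 1 and 3 agree on A; apply A→D and equate their D entries.
No row becomes fully distinguished — the join is lossy.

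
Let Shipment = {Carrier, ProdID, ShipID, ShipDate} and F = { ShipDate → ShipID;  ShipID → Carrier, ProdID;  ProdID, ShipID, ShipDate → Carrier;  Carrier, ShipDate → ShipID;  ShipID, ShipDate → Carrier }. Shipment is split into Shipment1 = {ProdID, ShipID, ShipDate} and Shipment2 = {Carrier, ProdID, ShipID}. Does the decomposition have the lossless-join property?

Yes

Common attributes: Shipment1 ∩ Shipment2 = {ProdID, ShipID}.
Closure of {ProdID, ShipID}: ShipID → Carrier, ProdID applies, adding Carrier. So (ProdID, ShipID)⁺ = {Carrier, ProdID, ShipID}.
This closure contains every attribute of Shipment2, so Shipment1 ∩ Shipment2 → Shipment2. The join is lossless.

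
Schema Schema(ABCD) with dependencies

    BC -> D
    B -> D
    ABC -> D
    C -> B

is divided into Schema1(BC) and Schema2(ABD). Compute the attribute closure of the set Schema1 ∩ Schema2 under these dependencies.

BD

Schema1 ∩ Schema2 = {B}.
B → D applies, adding D
Closure: {BD}.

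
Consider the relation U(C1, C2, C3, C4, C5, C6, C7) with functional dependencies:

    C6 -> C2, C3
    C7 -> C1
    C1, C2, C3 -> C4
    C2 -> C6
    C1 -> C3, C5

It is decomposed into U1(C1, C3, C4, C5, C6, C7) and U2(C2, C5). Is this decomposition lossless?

No

Common attributes: U1 ∩ U2 = {C5}.
No dependency enlarges {C5}, so (C5)⁺ = {C5}.
The closure contains neither all of U1 = {C1, C3, C4, C5, C6, C7} nor all of U2 = {C2, C5}, so the common attributes are not a superkey of either fragment. The join is lossy.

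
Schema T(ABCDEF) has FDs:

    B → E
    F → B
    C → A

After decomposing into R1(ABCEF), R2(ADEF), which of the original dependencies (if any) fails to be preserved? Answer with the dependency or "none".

B → E lies within R1.
F → B lies within R1.
C → A lies within R1.
Every dependency is enforceable on the fragments, so the decomposition is dependency-preserving.

none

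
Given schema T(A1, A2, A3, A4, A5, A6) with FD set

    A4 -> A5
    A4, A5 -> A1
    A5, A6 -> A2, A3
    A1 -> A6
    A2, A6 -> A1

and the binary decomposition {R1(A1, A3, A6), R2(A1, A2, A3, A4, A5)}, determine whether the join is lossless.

Common attributes: R1 ∩ R2 = {A1, A3}.
Closure of {A1, A3}: A1 → A6 applies, adding A6. So (A1, A3)⁺ = {A1, A3, A6}.
This closure contains every attribute of R1, so R1 ∩ R2 → R1. The join is lossless.

Yes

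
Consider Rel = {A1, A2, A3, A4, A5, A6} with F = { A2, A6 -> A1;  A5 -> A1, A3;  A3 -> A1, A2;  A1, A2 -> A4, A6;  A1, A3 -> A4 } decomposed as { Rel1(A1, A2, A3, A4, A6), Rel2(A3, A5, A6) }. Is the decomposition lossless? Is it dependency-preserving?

Lossless test: (A3, A6)⁺ = {A1, A2, A3, A4, A6}, which contains all of one fragment — lossless.
Dependency preservation: A5 → A1, A3 is not contained in any single fragment, but the restricted closure of its left-hand side across the fragments still reaches the right-hand side; the remaining FDs each lie inside some fragment. All dependencies are preserved.

lossless and dependency-preserving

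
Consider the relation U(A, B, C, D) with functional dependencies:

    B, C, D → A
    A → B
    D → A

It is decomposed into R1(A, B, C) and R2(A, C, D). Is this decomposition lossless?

Yes

Common attributes: R1 ∩ R2 = {A, C}.
Closure of {A, C}: A → B applies, adding B. So (A, C)⁺ = {A, B, C}.
This closure contains every attribute of R1, so R1 ∩ R2 → R1. The join is lossless.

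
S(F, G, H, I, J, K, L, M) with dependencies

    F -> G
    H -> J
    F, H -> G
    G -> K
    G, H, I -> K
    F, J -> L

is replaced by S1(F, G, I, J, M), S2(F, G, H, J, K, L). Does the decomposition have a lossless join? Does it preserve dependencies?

Lossless test: (F, G, J)⁺ = {F, G, J, K, L}, which is a superkey of neither fragment — lossy.
Dependency preservation: G, H, I → K is not contained in any single fragment, but the restricted closure of its left-hand side across the fragments still reaches the right-hand side; the remaining FDs each lie inside some fragment. All dependencies are preserved.

lossy but dependency-preserving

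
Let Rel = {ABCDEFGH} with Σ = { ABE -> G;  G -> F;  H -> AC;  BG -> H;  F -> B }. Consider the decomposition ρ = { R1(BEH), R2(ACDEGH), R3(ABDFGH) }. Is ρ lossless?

Chase test. Columns are ABCDEFGH; row i has aⱼ where attribute j ∈ Ri, else bᵢⱼ.
Initial tableau (one row per fragment):
  row 1: b11 a2 b13 b14 a5 b16 b17 a8
  row 2: a1 b22 a3 a4 a5 b26 a7 a8
  row 3: a1 a2 b33 a4 b35 a6 a7 a8
Rows 2 and 3 agree on G; apply G→F and equate their F entries.
Rows 1 and 2 agree on H; apply H→AC and equate their AC entries.
Rows 1 and 3 agree on H; apply H→AC and equate their AC entries.
Rows 2 and 3 agree on F; apply F→B and equate their B entries.
Rows 1 and 2 agree on ABE; apply ABE→G and equate their G entries.
Rows 1 and 2 agree on G; apply G→F and equate their F entries.
Row 2 is now all distinguished symbols — the join is lossless.

Yes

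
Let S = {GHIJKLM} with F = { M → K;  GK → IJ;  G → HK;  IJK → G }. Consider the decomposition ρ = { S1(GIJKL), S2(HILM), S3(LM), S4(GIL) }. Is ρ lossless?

No

Chase test. Columns are GHIJKLM; row i has aⱼ where attribute j ∈ Si, else bᵢⱼ.
Initial tableau (one row per fragment):
  row 1: a1 b12 a3 a4 a5 a6 b17
  row 2: b21 a2 a3 b24 b25 a6 a7
  row 3: b31 b32 b33 b34 b35 a6 a7
  row 4: a1 b42 a3 b44 b45 a6 b47
Rows 2 and 3 agree on M; apply M→K and equate their K entries.
Rows 1 and 4 agree on G; apply G→HK and equate their HK entries.
Rows 1 and 4 agree on GK; apply GK→IJ and equate their IJ entries.
No row becomes fully distinguished — the join is lossy.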